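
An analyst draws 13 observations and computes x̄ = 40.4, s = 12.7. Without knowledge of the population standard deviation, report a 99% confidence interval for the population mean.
(29.64, 51.16)

t-interval (σ unknown):
df = n - 1 = 12
t* = 3.055 for 99% confidence

Margin of error = t* · s/√n = 3.055 · 12.7/√13 = 10.76

CI: (29.64, 51.16)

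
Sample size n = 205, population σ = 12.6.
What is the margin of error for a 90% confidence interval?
Margin of error = 1.45

Margin of error = z* · σ/√n
= 1.645 · 12.6/√205
= 1.645 · 12.6/14.3178
= 1.45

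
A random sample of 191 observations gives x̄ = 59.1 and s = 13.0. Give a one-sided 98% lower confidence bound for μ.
μ ≥ 57.15

Lower bound (one-sided):
t* = 2.068 (one-sided for 98%)
Lower bound = x̄ - t* · s/√n = 59.1 - 2.068 · 13.0/√191 = 57.15

We are 98% confident that μ ≥ 57.15.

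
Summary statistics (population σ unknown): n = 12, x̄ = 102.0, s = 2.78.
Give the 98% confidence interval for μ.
(99.82, 104.18)

t-interval (σ unknown):
df = n - 1 = 11
t* = 2.718 for 98% confidence

Margin of error = t* · s/√n = 2.718 · 2.78/√12 = 2.18

CI: (99.82, 104.18)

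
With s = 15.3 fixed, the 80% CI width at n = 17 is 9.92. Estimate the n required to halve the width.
n ≈ 68

CI width ∝ 1/√n
To reduce width by factor 2, need √n to grow by 2 → need 2² = 4 times as many samples.

Current: n = 17, width = 9.92
New: n = 68, width ≈ 4.80

Width reduced by factor of 9.92/4.80 = 2.07.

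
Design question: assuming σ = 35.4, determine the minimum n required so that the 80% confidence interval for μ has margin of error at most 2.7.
n ≥ 283

For margin E ≤ 2.7:
n ≥ (z* · σ / E)²
n ≥ (1.282 · 35.4 / 2.7)²
n ≥ 282.52

Minimum n = 283 (rounding up)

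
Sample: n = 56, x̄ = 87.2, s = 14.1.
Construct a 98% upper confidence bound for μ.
μ ≤ 91.16

Upper bound (one-sided):
t* = 2.104 (one-sided for 98%)
Upper bound = x̄ + t* · s/√n = 87.2 + 2.104 · 14.1/√56 = 91.16

We are 98% confident that μ ≤ 91.16.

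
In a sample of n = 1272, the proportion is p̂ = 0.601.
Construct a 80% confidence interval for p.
(0.583, 0.619)

Proportion CI:
SE = √(p̂(1-p̂)/n) = √(0.601 · 0.399 / 1272) = 0.01373

z* = 1.282
Margin = z* · SE = 1.282 · 0.01373 = 0.0176

CI: 0.601 ± 0.0176 = (0.583, 0.619)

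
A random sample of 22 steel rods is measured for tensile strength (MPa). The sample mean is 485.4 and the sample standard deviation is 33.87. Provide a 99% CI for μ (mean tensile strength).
(464.96, 505.84)

t-interval (σ unknown):
df = n - 1 = 21
t* = 2.831 for 99% confidence

Margin of error = t* · s/√n = 2.831 · 33.87/√22 = 20.44

CI: (464.96, 505.84)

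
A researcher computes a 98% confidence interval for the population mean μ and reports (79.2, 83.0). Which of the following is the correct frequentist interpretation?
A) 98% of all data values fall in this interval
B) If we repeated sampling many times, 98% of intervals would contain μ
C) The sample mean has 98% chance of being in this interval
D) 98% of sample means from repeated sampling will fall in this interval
B

A) Wrong — a CI is about the parameter μ, not individual data values.
B) Correct — this is the frequentist long-run coverage interpretation.
C) Wrong — x̄ is observed and sits in the interval by construction.
D) Wrong — coverage applies to intervals containing μ, not to future x̄ values.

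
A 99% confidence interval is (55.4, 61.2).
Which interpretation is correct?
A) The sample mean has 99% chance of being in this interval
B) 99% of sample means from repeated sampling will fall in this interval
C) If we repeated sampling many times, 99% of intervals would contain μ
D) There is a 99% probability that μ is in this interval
C

A) Wrong — x̄ is observed and sits in the interval by construction.
B) Wrong — coverage applies to intervals containing μ, not to future x̄ values.
C) Correct — this is the frequentist long-run coverage interpretation.
D) Wrong — μ is fixed; the randomness lives in the interval, not in μ.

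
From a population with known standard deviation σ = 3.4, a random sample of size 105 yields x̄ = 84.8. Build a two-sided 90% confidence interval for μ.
(84.25, 85.35)

z-interval (σ known):
z* = 1.645 for 90% confidence

Margin of error = z* · σ/√n = 1.645 · 3.4/√105 = 0.55

CI: (84.8 - 0.55, 84.8 + 0.55) = (84.25, 85.35)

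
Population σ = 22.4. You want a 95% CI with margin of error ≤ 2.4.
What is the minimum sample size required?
n ≥ 335

For margin E ≤ 2.4:
n ≥ (z* · σ / E)²
n ≥ (1.960 · 22.4 / 2.4)²
n ≥ 334.65

Minimum n = 335 (rounding up)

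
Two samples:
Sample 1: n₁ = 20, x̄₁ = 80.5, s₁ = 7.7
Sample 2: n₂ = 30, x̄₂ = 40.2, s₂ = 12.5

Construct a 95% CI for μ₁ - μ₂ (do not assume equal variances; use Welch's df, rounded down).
(34.55, 46.05)

Difference: x̄₁ - x̄₂ = 40.30
SE = √(s₁²/n₁ + s₂²/n₂) = √(7.7²/20 + 12.5²/30) = 2.8588
df = 47.78 → 47 (Welch–Satterthwaite, rounded down)
t* = 2.012

CI: 40.30 ± 2.012 · 2.8588 = 40.30 ± 5.75 = (34.55, 46.05)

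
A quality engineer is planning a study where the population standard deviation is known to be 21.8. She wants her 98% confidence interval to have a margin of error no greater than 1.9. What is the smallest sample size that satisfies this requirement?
n ≥ 713

For margin E ≤ 1.9:
n ≥ (z* · σ / E)²
n ≥ (2.326 · 21.8 / 1.9)²
n ≥ 712.24

Minimum n = 713 (rounding up)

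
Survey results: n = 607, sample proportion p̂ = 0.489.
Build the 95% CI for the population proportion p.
(0.449, 0.529)

Proportion CI:
SE = √(p̂(1-p̂)/n) = √(0.489 · 0.511 / 607) = 0.02029

z* = 1.960
Margin = z* · SE = 1.960 · 0.02029 = 0.0398

CI: 0.489 ± 0.0398 = (0.449, 0.529)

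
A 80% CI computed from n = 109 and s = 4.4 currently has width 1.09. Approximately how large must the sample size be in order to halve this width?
n ≈ 436

CI width ∝ 1/√n
To reduce width by factor 2, need √n to grow by 2 → need 2² = 4 times as many samples.

Current: n = 109, width = 1.09
New: n = 436, width ≈ 0.54

Width reduced by factor of 1.09/0.54 = 2.02.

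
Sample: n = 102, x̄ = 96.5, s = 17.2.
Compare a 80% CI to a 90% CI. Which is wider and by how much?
90% CI is wider by 1.26

df = 101
80% CI: t* = 1.290, (94.30, 98.70), width = 2 · t* · s/√n = 4.39
90% CI: t* = 1.660, (93.67, 99.33), width = 2 · t* · s/√n = 5.65

The 90% CI is wider by 5.65 - 4.39 = 1.26.
Higher confidence requires a wider interval.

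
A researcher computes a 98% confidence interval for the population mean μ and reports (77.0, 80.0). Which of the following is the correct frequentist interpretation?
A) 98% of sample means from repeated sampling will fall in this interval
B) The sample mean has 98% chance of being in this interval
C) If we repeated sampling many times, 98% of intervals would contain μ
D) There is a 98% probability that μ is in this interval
C

A) Wrong — coverage applies to intervals containing μ, not to future x̄ values.
B) Wrong — x̄ is observed and sits in the interval by construction.
C) Correct — this is the frequentist long-run coverage interpretation.
D) Wrong — μ is fixed; the randomness lives in the interval, not in μ.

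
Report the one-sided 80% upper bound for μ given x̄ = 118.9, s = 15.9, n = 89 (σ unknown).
μ ≤ 120.33

Upper bound (one-sided):
t* = 0.846 (one-sided for 80%)
Upper bound = x̄ + t* · s/√n = 118.9 + 0.846 · 15.9/√89 = 120.33

We are 80% confident that μ ≤ 120.33.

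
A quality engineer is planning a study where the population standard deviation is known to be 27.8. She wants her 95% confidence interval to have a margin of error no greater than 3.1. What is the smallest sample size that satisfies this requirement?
n ≥ 309

For margin E ≤ 3.1:
n ≥ (z* · σ / E)²
n ≥ (1.960 · 27.8 / 3.1)²
n ≥ 308.94

Minimum n = 309 (rounding up)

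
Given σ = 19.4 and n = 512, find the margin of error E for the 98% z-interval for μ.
Margin of error = 1.99

Margin of error = z* · σ/√n
= 2.326 · 19.4/√512
= 2.326 · 19.4/22.6274
= 1.99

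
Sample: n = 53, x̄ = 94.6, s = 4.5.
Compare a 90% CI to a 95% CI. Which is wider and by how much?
95% CI is wider by 0.41

df = 52
90% CI: t* = 1.675, (93.56, 95.64), width = 2 · t* · s/√n = 2.07
95% CI: t* = 2.007, (93.36, 95.84), width = 2 · t* · s/√n = 2.48

The 95% CI is wider by 2.48 - 2.07 = 0.41.
Higher confidence requires a wider interval.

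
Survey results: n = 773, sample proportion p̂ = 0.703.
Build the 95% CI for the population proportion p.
(0.671, 0.735)

Proportion CI:
SE = √(p̂(1-p̂)/n) = √(0.703 · 0.297 / 773) = 0.01643

z* = 1.960
Margin = z* · SE = 1.960 · 0.01643 = 0.0322

CI: 0.703 ± 0.0322 = (0.671, 0.735)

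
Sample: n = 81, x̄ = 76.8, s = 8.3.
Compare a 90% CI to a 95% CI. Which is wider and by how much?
95% CI is wider by 0.60

df = 80
90% CI: t* = 1.664, (75.27, 78.33), width = 2 · t* · s/√n = 3.07
95% CI: t* = 1.990, (74.96, 78.64), width = 2 · t* · s/√n = 3.67

The 95% CI is wider by 3.67 - 3.07 = 0.60.
Higher confidence requires a wider interval.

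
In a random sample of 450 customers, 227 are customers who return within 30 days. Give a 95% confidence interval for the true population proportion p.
(0.458, 0.551)

Proportion CI:
p̂ = 227/450 = 0.50444
SE = √(p̂(1-p̂)/n) = √(0.50444 · 0.49556 / 450) = 0.02357

z* = 1.960
Margin = z* · SE = 1.960 · 0.02357 = 0.0462

CI: 0.50444 ± 0.0462 = (0.458, 0.551)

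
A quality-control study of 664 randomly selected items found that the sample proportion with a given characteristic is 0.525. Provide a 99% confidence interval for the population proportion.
(0.475, 0.575)

Proportion CI:
SE = √(p̂(1-p̂)/n) = √(0.525 · 0.475 / 664) = 0.01938

z* = 2.576
Margin = z* · SE = 2.576 · 0.01938 = 0.0499

CI: 0.525 ± 0.0499 = (0.475, 0.575)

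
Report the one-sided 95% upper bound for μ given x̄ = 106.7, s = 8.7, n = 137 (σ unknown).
μ ≤ 107.93

Upper bound (one-sided):
t* = 1.656 (one-sided for 95%)
Upper bound = x̄ + t* · s/√n = 106.7 + 1.656 · 8.7/√137 = 107.93

We are 95% confident that μ ≤ 107.93.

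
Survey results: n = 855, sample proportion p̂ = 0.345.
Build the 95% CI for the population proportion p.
(0.313, 0.377)

Proportion CI:
SE = √(p̂(1-p̂)/n) = √(0.345 · 0.655 / 855) = 0.01626

z* = 1.960
Margin = z* · SE = 1.960 · 0.01626 = 0.0319

CI: 0.345 ± 0.0319 = (0.313, 0.377)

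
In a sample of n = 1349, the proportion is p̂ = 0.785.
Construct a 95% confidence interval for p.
(0.763, 0.807)

Proportion CI:
SE = √(p̂(1-p̂)/n) = √(0.785 · 0.215 / 1349) = 0.01119

z* = 1.960
Margin = z* · SE = 1.960 · 0.01119 = 0.0219

CI: 0.785 ± 0.0219 = (0.763, 0.807)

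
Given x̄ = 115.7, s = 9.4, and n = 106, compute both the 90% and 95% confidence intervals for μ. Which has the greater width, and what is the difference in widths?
95% CI is wider by 0.59

df = 105
90% CI: t* = 1.659, (114.19, 117.21), width = 2 · t* · s/√n = 3.03
95% CI: t* = 1.983, (113.89, 117.51), width = 2 · t* · s/√n = 3.62

The 95% CI is wider by 3.62 - 3.03 = 0.59.
Higher confidence requires a wider interval.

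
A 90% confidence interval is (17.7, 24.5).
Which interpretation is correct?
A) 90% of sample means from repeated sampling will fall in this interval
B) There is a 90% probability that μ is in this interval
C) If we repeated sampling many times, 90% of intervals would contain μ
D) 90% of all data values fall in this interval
C

A) Wrong — coverage applies to intervals containing μ, not to future x̄ values.
B) Wrong — μ is fixed; the randomness lives in the interval, not in μ.
C) Correct — this is the frequentist long-run coverage interpretation.
D) Wrong — a CI is about the parameter μ, not individual data values.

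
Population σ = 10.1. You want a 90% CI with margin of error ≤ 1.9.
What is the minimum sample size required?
n ≥ 77

For margin E ≤ 1.9:
n ≥ (z* · σ / E)²
n ≥ (1.645 · 10.1 / 1.9)²
n ≥ 76.47

Minimum n = 77 (rounding up)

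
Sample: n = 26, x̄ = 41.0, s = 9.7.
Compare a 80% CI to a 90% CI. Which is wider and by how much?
90% CI is wider by 1.49

df = 25
80% CI: t* = 1.316, (38.50, 43.50), width = 2 · t* · s/√n = 5.01
90% CI: t* = 1.708, (37.75, 44.25), width = 2 · t* · s/√n = 6.50

The 90% CI is wider by 6.50 - 5.01 = 1.49.
Higher confidence requires a wider interval.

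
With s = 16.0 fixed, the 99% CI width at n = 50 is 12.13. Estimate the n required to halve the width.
n ≈ 200

CI width ∝ 1/√n
To reduce width by factor 2, need √n to grow by 2 → need 2² = 4 times as many samples.

Current: n = 50, width = 12.13
New: n = 200, width ≈ 5.89

Width reduced by factor of 12.13/5.89 = 2.06.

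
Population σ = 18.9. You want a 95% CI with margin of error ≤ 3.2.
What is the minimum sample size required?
n ≥ 135

For margin E ≤ 3.2:
n ≥ (z* · σ / E)²
n ≥ (1.960 · 18.9 / 3.2)²
n ≥ 134.01

Minimum n = 135 (rounding up)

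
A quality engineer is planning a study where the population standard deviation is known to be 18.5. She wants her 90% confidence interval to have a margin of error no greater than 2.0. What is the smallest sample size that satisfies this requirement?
n ≥ 232

For margin E ≤ 2.0:
n ≥ (z* · σ / E)²
n ≥ (1.645 · 18.5 / 2.0)²
n ≥ 231.53

Minimum n = 232 (rounding up)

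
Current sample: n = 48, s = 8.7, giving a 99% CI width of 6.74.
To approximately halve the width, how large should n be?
n ≈ 192

CI width ∝ 1/√n
To reduce width by factor 2, need √n to grow by 2 → need 2² = 4 times as many samples.

Current: n = 48, width = 6.74
New: n = 192, width ≈ 3.27

Width reduced by factor of 6.74/3.27 = 2.06.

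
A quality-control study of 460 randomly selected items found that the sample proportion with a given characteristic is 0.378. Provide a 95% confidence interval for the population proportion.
(0.334, 0.422)

Proportion CI:
SE = √(p̂(1-p̂)/n) = √(0.378 · 0.622 / 460) = 0.02261

z* = 1.960
Margin = z* · SE = 1.960 · 0.02261 = 0.0443

CI: 0.378 ± 0.0443 = (0.334, 0.422)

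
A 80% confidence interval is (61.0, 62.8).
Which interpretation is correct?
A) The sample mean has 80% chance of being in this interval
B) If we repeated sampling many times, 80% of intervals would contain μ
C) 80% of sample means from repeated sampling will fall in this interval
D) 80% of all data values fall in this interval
B

A) Wrong — x̄ is observed and sits in the interval by construction.
B) Correct — this is the frequentist long-run coverage interpretation.
C) Wrong — coverage applies to intervals containing μ, not to future x̄ values.
D) Wrong — a CI is about the parameter μ, not individual data values.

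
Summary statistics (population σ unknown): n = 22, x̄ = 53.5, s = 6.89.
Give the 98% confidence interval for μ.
(49.80, 57.20)

t-interval (σ unknown):
df = n - 1 = 21
t* = 2.518 for 98% confidence

Margin of error = t* · s/√n = 2.518 · 6.89/√22 = 3.70

CI: (49.80, 57.20)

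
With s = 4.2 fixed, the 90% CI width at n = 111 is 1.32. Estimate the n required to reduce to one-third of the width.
n ≈ 999

CI width ∝ 1/√n
To reduce width by factor 3, need √n to grow by 3 → need 3² = 9 times as many samples.

Current: n = 111, width = 1.32
New: n = 999, width ≈ 0.44

Width reduced by factor of 1.32/0.44 = 3.00.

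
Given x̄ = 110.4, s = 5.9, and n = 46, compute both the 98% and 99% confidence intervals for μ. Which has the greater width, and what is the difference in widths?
99% CI is wider by 0.48

df = 45
98% CI: t* = 2.412, (108.30, 112.50), width = 2 · t* · s/√n = 4.20
99% CI: t* = 2.690, (108.06, 112.74), width = 2 · t* · s/√n = 4.68

The 99% CI is wider by 4.68 - 4.20 = 0.48.
Higher confidence requires a wider interval.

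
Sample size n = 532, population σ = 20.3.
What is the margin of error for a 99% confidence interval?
Margin of error = 2.27

Margin of error = z* · σ/√n
= 2.576 · 20.3/√532
= 2.576 · 20.3/23.0651
= 2.27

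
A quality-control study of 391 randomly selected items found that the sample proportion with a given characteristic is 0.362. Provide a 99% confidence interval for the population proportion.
(0.299, 0.425)

Proportion CI:
SE = √(p̂(1-p̂)/n) = √(0.362 · 0.638 / 391) = 0.02430

z* = 2.576
Margin = z* · SE = 2.576 · 0.02430 = 0.0626

CI: 0.362 ± 0.0626 = (0.299, 0.425)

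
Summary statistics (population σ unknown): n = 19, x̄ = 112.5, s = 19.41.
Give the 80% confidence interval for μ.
(106.58, 118.42)

t-interval (σ unknown):
df = n - 1 = 18
t* = 1.330 for 80% confidence

Margin of error = t* · s/√n = 1.330 · 19.41/√19 = 5.92

CI: (106.58, 118.42)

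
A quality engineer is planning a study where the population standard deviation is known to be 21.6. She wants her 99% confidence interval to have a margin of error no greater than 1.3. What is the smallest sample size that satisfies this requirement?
n ≥ 1832

For margin E ≤ 1.3:
n ≥ (z* · σ / E)²
n ≥ (2.576 · 21.6 / 1.3)²
n ≥ 1831.95

Minimum n = 1832 (rounding up)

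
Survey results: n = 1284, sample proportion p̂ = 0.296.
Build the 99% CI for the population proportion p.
(0.263, 0.329)

Proportion CI:
SE = √(p̂(1-p̂)/n) = √(0.296 · 0.704 / 1284) = 0.01274

z* = 2.576
Margin = z* · SE = 2.576 · 0.01274 = 0.0328

CI: 0.296 ± 0.0328 = (0.263, 0.329)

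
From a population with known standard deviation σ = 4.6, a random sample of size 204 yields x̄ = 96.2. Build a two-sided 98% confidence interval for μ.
(95.45, 96.95)

z-interval (σ known):
z* = 2.326 for 98% confidence

Margin of error = z* · σ/√n = 2.326 · 4.6/√204 = 0.75

CI: (96.2 - 0.75, 96.2 + 0.75) = (95.45, 96.95)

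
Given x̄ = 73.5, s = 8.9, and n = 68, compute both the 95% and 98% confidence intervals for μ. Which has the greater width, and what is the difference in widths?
98% CI is wider by 0.83

df = 67
95% CI: t* = 1.996, (71.35, 75.65), width = 2 · t* · s/√n = 4.31
98% CI: t* = 2.383, (70.93, 76.07), width = 2 · t* · s/√n = 5.14

The 98% CI is wider by 5.14 - 4.31 = 0.83.
Higher confidence requires a wider interval.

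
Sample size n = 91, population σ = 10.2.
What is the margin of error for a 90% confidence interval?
Margin of error = 1.76

Margin of error = z* · σ/√n
= 1.645 · 10.2/√91
= 1.645 · 10.2/9.5394
= 1.76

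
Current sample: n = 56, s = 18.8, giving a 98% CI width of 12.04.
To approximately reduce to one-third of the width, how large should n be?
n ≈ 504

CI width ∝ 1/√n
To reduce width by factor 3, need √n to grow by 3 → need 3² = 9 times as many samples.

Current: n = 56, width = 12.04
New: n = 504, width ≈ 3.91

Width reduced by factor of 12.04/3.91 = 3.08.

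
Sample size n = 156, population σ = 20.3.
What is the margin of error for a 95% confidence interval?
Margin of error = 3.19

Margin of error = z* · σ/√n
= 1.960 · 20.3/√156
= 1.960 · 20.3/12.4900
= 3.19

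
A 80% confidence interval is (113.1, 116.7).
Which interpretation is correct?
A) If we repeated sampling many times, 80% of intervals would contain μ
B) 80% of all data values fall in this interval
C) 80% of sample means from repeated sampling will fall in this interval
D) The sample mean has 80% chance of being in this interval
A

A) Correct — this is the frequentist long-run coverage interpretation.
B) Wrong — a CI is about the parameter μ, not individual data values.
C) Wrong — coverage applies to intervals containing μ, not to future x̄ values.
D) Wrong — x̄ is observed and sits in the interval by construction.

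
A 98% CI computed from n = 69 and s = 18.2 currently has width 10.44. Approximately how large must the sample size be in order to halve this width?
n ≈ 276

CI width ∝ 1/√n
To reduce width by factor 2, need √n to grow by 2 → need 2² = 4 times as many samples.

Current: n = 69, width = 10.44
New: n = 276, width ≈ 5.13

Width reduced by factor of 10.44/5.13 = 2.04.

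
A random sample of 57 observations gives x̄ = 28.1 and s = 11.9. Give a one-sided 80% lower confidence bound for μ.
μ ≥ 26.76

Lower bound (one-sided):
t* = 0.848 (one-sided for 80%)
Lower bound = x̄ - t* · s/√n = 28.1 - 0.848 · 11.9/√57 = 26.76

We are 80% confident that μ ≥ 26.76.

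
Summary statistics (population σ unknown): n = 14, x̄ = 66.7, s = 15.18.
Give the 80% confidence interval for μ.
(61.22, 72.18)

t-interval (σ unknown):
df = n - 1 = 13
t* = 1.350 for 80% confidence

Margin of error = t* · s/√n = 1.350 · 15.18/√14 = 5.48

CI: (61.22, 72.18)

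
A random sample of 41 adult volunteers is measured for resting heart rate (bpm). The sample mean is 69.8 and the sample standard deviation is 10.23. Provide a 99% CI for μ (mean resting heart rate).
(65.48, 74.12)

t-interval (σ unknown):
df = n - 1 = 40
t* = 2.704 for 99% confidence

Margin of error = t* · s/√n = 2.704 · 10.23/√41 = 4.32

CI: (65.48, 74.12)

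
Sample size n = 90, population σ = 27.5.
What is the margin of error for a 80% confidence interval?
Margin of error = 3.72

Margin of error = z* · σ/√n
= 1.282 · 27.5/√90
= 1.282 · 27.5/9.4868
= 3.72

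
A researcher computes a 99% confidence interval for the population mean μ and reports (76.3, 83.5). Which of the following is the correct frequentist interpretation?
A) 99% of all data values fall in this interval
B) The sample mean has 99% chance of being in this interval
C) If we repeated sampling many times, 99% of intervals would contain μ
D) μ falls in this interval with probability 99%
C

A) Wrong — a CI is about the parameter μ, not individual data values.
B) Wrong — x̄ is observed and sits in the interval by construction.
C) Correct — this is the frequentist long-run coverage interpretation.
D) Wrong — μ is fixed; the randomness lives in the interval, not in μ.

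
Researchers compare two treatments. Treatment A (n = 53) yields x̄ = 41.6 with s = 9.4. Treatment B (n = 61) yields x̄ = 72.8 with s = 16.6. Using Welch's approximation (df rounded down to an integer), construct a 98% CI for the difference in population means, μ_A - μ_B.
(-37.08, -25.32)

Difference: x̄₁ - x̄₂ = -31.20
SE = √(s₁²/n₁ + s₂²/n₂) = √(9.4²/53 + 16.6²/61) = 2.4869
df = 97.19 → 97 (Welch–Satterthwaite, rounded down)
t* = 2.365

CI: -31.20 ± 2.365 · 2.4869 = -31.20 ± 5.88 = (-37.08, -25.32)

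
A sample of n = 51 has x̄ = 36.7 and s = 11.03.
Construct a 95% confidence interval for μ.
(33.60, 39.80)

t-interval (σ unknown):
df = n - 1 = 50
t* = 2.009 for 95% confidence

Margin of error = t* · s/√n = 2.009 · 11.03/√51 = 3.10

CI: (33.60, 39.80)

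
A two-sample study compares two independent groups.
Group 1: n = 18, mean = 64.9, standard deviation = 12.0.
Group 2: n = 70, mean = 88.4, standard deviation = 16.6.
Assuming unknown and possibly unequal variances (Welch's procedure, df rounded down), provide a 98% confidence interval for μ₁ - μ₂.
(-31.92, -15.08)

Difference: x̄₁ - x̄₂ = -23.50
SE = √(s₁²/n₁ + s₂²/n₂) = √(12.0²/18 + 16.6²/70) = 3.4549
df = 35.72 → 35 (Welch–Satterthwaite, rounded down)
t* = 2.438

CI: -23.50 ± 2.438 · 3.4549 = -23.50 ± 8.42 = (-31.92, -15.08)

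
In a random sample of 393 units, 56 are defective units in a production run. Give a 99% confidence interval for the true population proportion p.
(0.097, 0.188)

Proportion CI:
p̂ = 56/393 = 0.14249
SE = √(p̂(1-p̂)/n) = √(0.14249 · 0.85751 / 393) = 0.01763

z* = 2.576
Margin = z* · SE = 2.576 · 0.01763 = 0.0454

CI: 0.14249 ± 0.0454 = (0.097, 0.188)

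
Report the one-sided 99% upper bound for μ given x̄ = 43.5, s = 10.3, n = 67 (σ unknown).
μ ≤ 46.50

Upper bound (one-sided):
t* = 2.384 (one-sided for 99%)
Upper bound = x̄ + t* · s/√n = 43.5 + 2.384 · 10.3/√67 = 46.50

We are 99% confident that μ ≤ 46.50.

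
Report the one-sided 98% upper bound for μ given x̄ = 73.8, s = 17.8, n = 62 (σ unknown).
μ ≤ 78.55

Upper bound (one-sided):
t* = 2.099 (one-sided for 98%)
Upper bound = x̄ + t* · s/√n = 73.8 + 2.099 · 17.8/√62 = 78.55

We are 98% confident that μ ≤ 78.55.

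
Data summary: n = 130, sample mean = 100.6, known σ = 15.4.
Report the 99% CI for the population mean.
(97.12, 104.08)

z-interval (σ known):
z* = 2.576 for 99% confidence

Margin of error = z* · σ/√n = 2.576 · 15.4/√130 = 3.48

CI: (100.6 - 3.48, 100.6 + 3.48) = (97.12, 104.08)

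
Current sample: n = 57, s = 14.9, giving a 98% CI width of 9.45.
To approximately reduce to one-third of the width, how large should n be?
n ≈ 513

CI width ∝ 1/√n
To reduce width by factor 3, need √n to grow by 3 → need 3² = 9 times as many samples.

Current: n = 57, width = 9.45
New: n = 513, width ≈ 3.07

Width reduced by factor of 9.45/3.07 = 3.08.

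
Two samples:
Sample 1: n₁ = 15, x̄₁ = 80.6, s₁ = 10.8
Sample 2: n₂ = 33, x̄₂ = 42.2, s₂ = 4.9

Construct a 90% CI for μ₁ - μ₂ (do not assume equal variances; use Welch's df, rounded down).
(33.31, 43.49)

Difference: x̄₁ - x̄₂ = 38.40
SE = √(s₁²/n₁ + s₂²/n₂) = √(10.8²/15 + 4.9²/33) = 2.9161
df = 16.68 → 16 (Welch–Satterthwaite, rounded down)
t* = 1.746

CI: 38.40 ± 1.746 · 2.9161 = 38.40 ± 5.09 = (33.31, 43.49)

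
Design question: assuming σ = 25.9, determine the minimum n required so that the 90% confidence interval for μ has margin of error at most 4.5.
n ≥ 90

For margin E ≤ 4.5:
n ≥ (z* · σ / E)²
n ≥ (1.645 · 25.9 / 4.5)²
n ≥ 89.64

Minimum n = 90 (rounding up)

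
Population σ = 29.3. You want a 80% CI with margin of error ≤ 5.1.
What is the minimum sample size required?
n ≥ 55

For margin E ≤ 5.1:
n ≥ (z* · σ / E)²
n ≥ (1.282 · 29.3 / 5.1)²
n ≥ 54.25

Minimum n = 55 (rounding up)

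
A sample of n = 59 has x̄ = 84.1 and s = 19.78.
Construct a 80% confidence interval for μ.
(80.76, 87.44)

t-interval (σ unknown):
df = n - 1 = 58
t* = 1.296 for 80% confidence

Margin of error = t* · s/√n = 1.296 · 19.78/√59 = 3.34

CI: (80.76, 87.44)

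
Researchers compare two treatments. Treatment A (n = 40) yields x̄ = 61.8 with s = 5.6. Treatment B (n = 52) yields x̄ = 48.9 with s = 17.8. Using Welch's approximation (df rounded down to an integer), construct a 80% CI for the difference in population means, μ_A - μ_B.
(9.50, 16.30)

Difference: x̄₁ - x̄₂ = 12.90
SE = √(s₁²/n₁ + s₂²/n₂) = √(5.6²/40 + 17.8²/52) = 2.6224
df = 63.59 → 63 (Welch–Satterthwaite, rounded down)
t* = 1.295

CI: 12.90 ± 1.295 · 2.6224 = 12.90 ± 3.40 = (9.50, 16.30)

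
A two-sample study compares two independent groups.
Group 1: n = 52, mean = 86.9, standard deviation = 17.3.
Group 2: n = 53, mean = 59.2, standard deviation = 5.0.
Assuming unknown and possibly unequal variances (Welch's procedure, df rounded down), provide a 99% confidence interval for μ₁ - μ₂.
(21.06, 34.34)

Difference: x̄₁ - x̄₂ = 27.70
SE = √(s₁²/n₁ + s₂²/n₂) = √(17.3²/52 + 5.0²/53) = 2.4955
df = 59.31 → 59 (Welch–Satterthwaite, rounded down)
t* = 2.662

CI: 27.70 ± 2.662 · 2.4955 = 27.70 ± 6.64 = (21.06, 34.34)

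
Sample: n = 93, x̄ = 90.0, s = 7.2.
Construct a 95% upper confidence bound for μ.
μ ≤ 91.24

Upper bound (one-sided):
t* = 1.662 (one-sided for 95%)
Upper bound = x̄ + t* · s/√n = 90.0 + 1.662 · 7.2/√93 = 91.24

We are 95% confident that μ ≤ 91.24.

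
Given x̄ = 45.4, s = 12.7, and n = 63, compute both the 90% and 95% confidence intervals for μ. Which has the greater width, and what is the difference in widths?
95% CI is wider by 1.06

df = 62
90% CI: t* = 1.670, (42.73, 48.07), width = 2 · t* · s/√n = 5.34
95% CI: t* = 1.999, (42.20, 48.60), width = 2 · t* · s/√n = 6.40

The 95% CI is wider by 6.40 - 5.34 = 1.06.
Higher confidence requires a wider interval.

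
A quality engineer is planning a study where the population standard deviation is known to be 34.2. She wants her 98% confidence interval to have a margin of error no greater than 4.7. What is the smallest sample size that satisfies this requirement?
n ≥ 287

For margin E ≤ 4.7:
n ≥ (z* · σ / E)²
n ≥ (2.326 · 34.2 / 4.7)²
n ≥ 286.47

Minimum n = 287 (rounding up)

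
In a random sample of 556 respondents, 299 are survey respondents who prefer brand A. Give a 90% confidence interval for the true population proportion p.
(0.503, 0.573)

Proportion CI:
p̂ = 299/556 = 0.53777
SE = √(p̂(1-p̂)/n) = √(0.53777 · 0.46223 / 556) = 0.02114

z* = 1.645
Margin = z* · SE = 1.645 · 0.02114 = 0.0348

CI: 0.53777 ± 0.0348 = (0.503, 0.573)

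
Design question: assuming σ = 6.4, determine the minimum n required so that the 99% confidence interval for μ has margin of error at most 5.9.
n ≥ 8

For margin E ≤ 5.9:
n ≥ (z* · σ / E)²
n ≥ (2.576 · 6.4 / 5.9)²
n ≥ 7.81

Minimum n = 8 (rounding up)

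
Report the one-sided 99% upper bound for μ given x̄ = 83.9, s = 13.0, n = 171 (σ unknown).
μ ≤ 86.23

Upper bound (one-sided):
t* = 2.348 (one-sided for 99%)
Upper bound = x̄ + t* · s/√n = 83.9 + 2.348 · 13.0/√171 = 86.23

We are 99% confident that μ ≤ 86.23.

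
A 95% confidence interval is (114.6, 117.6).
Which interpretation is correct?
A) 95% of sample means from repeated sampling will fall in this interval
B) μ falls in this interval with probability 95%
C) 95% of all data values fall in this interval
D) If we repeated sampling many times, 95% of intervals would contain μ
D

A) Wrong — coverage applies to intervals containing μ, not to future x̄ values.
B) Wrong — μ is fixed; the randomness lives in the interval, not in μ.
C) Wrong — a CI is about the parameter μ, not individual data values.
D) Correct — this is the frequentist long-run coverage interpretation.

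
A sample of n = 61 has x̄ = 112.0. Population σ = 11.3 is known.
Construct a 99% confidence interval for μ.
(108.27, 115.73)

z-interval (σ known):
z* = 2.576 for 99% confidence

Margin of error = z* · σ/√n = 2.576 · 11.3/√61 = 3.73

CI: (112.0 - 3.73, 112.0 + 3.73) = (108.27, 115.73)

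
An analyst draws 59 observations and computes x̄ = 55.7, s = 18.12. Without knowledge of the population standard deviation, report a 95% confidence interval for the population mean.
(50.98, 60.42)

t-interval (σ unknown):
df = n - 1 = 58
t* = 2.002 for 95% confidence

Margin of error = t* · s/√n = 2.002 · 18.12/√59 = 4.72

CI: (50.98, 60.42)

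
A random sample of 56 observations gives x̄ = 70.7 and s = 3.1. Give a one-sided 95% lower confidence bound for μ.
μ ≥ 70.01

Lower bound (one-sided):
t* = 1.673 (one-sided for 95%)
Lower bound = x̄ - t* · s/√n = 70.7 - 1.673 · 3.1/√56 = 70.01

We are 95% confident that μ ≥ 70.01.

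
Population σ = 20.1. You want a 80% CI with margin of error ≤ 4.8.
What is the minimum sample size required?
n ≥ 29

For margin E ≤ 4.8:
n ≥ (z* · σ / E)²
n ≥ (1.282 · 20.1 / 4.8)²
n ≥ 28.82

Minimum n = 29 (rounding up)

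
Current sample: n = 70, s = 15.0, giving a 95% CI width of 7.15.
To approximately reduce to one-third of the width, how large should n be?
n ≈ 630

CI width ∝ 1/√n
To reduce width by factor 3, need √n to grow by 3 → need 3² = 9 times as many samples.

Current: n = 70, width = 7.15
New: n = 630, width ≈ 2.35

Width reduced by factor of 7.15/2.35 = 3.04.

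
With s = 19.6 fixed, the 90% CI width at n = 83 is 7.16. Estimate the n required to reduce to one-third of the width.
n ≈ 747

CI width ∝ 1/√n
To reduce width by factor 3, need √n to grow by 3 → need 3² = 9 times as many samples.

Current: n = 83, width = 7.16
New: n = 747, width ≈ 2.36

Width reduced by factor of 7.16/2.36 = 3.03.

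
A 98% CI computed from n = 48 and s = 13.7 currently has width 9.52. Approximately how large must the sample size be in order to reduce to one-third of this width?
n ≈ 432

CI width ∝ 1/√n
To reduce width by factor 3, need √n to grow by 3 → need 3² = 9 times as many samples.

Current: n = 48, width = 9.52
New: n = 432, width ≈ 3.08

Width reduced by factor of 9.52/3.08 = 3.09.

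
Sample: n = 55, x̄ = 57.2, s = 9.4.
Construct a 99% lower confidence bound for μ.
μ ≥ 54.16

Lower bound (one-sided):
t* = 2.397 (one-sided for 99%)
Lower bound = x̄ - t* · s/√n = 57.2 - 2.397 · 9.4/√55 = 54.16

We are 99% confident that μ ≥ 54.16.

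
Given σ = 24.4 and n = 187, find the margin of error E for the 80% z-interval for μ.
Margin of error = 2.29

Margin of error = z* · σ/√n
= 1.282 · 24.4/√187
= 1.282 · 24.4/13.6748
= 2.29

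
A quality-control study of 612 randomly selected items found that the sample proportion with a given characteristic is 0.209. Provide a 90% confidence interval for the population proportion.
(0.182, 0.236)

Proportion CI:
SE = √(p̂(1-p̂)/n) = √(0.209 · 0.791 / 612) = 0.01644

z* = 1.645
Margin = z* · SE = 1.645 · 0.01644 = 0.0270

CI: 0.209 ± 0.0270 = (0.182, 0.236)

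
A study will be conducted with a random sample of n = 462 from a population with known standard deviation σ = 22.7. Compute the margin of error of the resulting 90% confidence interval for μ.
Margin of error = 1.74

Margin of error = z* · σ/√n
= 1.645 · 22.7/√462
= 1.645 · 22.7/21.4942
= 1.74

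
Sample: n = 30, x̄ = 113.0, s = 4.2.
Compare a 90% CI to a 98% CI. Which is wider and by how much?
98% CI is wider by 1.17

df = 29
90% CI: t* = 1.699, (111.70, 114.30), width = 2 · t* · s/√n = 2.61
98% CI: t* = 2.462, (111.11, 114.89), width = 2 · t* · s/√n = 3.78

The 98% CI is wider by 3.78 - 2.61 = 1.17.
Higher confidence requires a wider interval.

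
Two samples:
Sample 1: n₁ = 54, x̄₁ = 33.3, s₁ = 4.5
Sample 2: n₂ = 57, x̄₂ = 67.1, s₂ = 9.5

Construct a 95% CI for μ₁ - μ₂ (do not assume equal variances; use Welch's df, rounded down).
(-36.58, -31.02)

Difference: x̄₁ - x̄₂ = -33.80
SE = √(s₁²/n₁ + s₂²/n₂) = √(4.5²/54 + 9.5²/57) = 1.3994
df = 80.87 → 80 (Welch–Satterthwaite, rounded down)
t* = 1.990

CI: -33.80 ± 1.990 · 1.3994 = -33.80 ± 2.78 = (-36.58, -31.02)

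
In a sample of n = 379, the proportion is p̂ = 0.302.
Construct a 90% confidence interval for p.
(0.263, 0.341)

Proportion CI:
SE = √(p̂(1-p̂)/n) = √(0.302 · 0.698 / 379) = 0.02358

z* = 1.645
Margin = z* · SE = 1.645 · 0.02358 = 0.0388

CI: 0.302 ± 0.0388 = (0.263, 0.341)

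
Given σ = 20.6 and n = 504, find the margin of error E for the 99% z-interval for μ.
Margin of error = 2.36

Margin of error = z* · σ/√n
= 2.576 · 20.6/√504
= 2.576 · 20.6/22.4499
= 2.36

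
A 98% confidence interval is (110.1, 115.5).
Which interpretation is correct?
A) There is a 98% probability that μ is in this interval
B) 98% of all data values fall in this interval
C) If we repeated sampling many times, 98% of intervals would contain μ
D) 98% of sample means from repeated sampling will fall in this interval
C

A) Wrong — μ is fixed; the randomness lives in the interval, not in μ.
B) Wrong — a CI is about the parameter μ, not individual data values.
C) Correct — this is the frequentist long-run coverage interpretation.
D) Wrong — coverage applies to intervals containing μ, not to future x̄ values.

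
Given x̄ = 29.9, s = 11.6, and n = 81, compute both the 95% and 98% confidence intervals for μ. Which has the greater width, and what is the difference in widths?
98% CI is wider by 0.99

df = 80
95% CI: t* = 1.990, (27.34, 32.46), width = 2 · t* · s/√n = 5.13
98% CI: t* = 2.374, (26.84, 32.96), width = 2 · t* · s/√n = 6.12

The 98% CI is wider by 6.12 - 5.13 = 0.99.
Higher confidence requires a wider interval.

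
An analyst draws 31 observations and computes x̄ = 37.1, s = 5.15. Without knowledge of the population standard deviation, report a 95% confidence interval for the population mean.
(35.21, 38.99)

t-interval (σ unknown):
df = n - 1 = 30
t* = 2.042 for 95% confidence

Margin of error = t* · s/√n = 2.042 · 5.15/√31 = 1.89

CI: (35.21, 38.99)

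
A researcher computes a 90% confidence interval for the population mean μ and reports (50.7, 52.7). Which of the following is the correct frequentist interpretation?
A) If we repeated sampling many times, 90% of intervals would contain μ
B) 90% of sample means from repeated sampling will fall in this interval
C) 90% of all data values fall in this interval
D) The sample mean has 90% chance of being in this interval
A

A) Correct — this is the frequentist long-run coverage interpretation.
B) Wrong — coverage applies to intervals containing μ, not to future x̄ values.
C) Wrong — a CI is about the parameter μ, not individual data values.
D) Wrong — x̄ is observed and sits in the interval by construction.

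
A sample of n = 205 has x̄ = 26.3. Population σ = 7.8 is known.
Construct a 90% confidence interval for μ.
(25.40, 27.20)

z-interval (σ known):
z* = 1.645 for 90% confidence

Margin of error = z* · σ/√n = 1.645 · 7.8/√205 = 0.90

CI: (26.3 - 0.90, 26.3 + 0.90) = (25.40, 27.20)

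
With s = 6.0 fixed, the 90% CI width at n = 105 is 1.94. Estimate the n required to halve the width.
n ≈ 420

CI width ∝ 1/√n
To reduce width by factor 2, need √n to grow by 2 → need 2² = 4 times as many samples.

Current: n = 105, width = 1.94
New: n = 420, width ≈ 0.96

Width reduced by factor of 1.94/0.96 = 2.02.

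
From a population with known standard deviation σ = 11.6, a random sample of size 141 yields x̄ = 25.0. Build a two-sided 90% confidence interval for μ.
(23.39, 26.61)

z-interval (σ known):
z* = 1.645 for 90% confidence

Margin of error = z* · σ/√n = 1.645 · 11.6/√141 = 1.61

CI: (25.0 - 1.61, 25.0 + 1.61) = (23.39, 26.61)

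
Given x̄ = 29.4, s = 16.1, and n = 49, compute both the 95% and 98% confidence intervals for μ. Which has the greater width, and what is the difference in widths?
98% CI is wider by 1.82

df = 48
95% CI: t* = 2.011, (24.77, 34.03), width = 2 · t* · s/√n = 9.25
98% CI: t* = 2.407, (23.86, 34.94), width = 2 · t* · s/√n = 11.07

The 98% CI is wider by 11.07 - 9.25 = 1.82.
Higher confidence requires a wider interval.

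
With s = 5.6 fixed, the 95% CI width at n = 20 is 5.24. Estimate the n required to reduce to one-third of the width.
n ≈ 180

CI width ∝ 1/√n
To reduce width by factor 3, need √n to grow by 3 → need 3² = 9 times as many samples.

Current: n = 20, width = 5.24
New: n = 180, width ≈ 1.65

Width reduced by factor of 5.24/1.65 = 3.18.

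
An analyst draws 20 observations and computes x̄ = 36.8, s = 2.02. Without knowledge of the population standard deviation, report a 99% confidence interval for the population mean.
(35.51, 38.09)

t-interval (σ unknown):
df = n - 1 = 19
t* = 2.861 for 99% confidence

Margin of error = t* · s/√n = 2.861 · 2.02/√20 = 1.29

CI: (35.51, 38.09)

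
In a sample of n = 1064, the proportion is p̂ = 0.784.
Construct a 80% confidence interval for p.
(0.768, 0.800)

Proportion CI:
SE = √(p̂(1-p̂)/n) = √(0.784 · 0.216 / 1064) = 0.01262

z* = 1.282
Margin = z* · SE = 1.282 · 0.01262 = 0.0162

CI: 0.784 ± 0.0162 = (0.768, 0.800)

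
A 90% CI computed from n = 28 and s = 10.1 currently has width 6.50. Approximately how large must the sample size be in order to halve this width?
n ≈ 112

CI width ∝ 1/√n
To reduce width by factor 2, need √n to grow by 2 → need 2² = 4 times as many samples.

Current: n = 28, width = 6.50
New: n = 112, width ≈ 3.17

Width reduced by factor of 6.50/3.17 = 2.05.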